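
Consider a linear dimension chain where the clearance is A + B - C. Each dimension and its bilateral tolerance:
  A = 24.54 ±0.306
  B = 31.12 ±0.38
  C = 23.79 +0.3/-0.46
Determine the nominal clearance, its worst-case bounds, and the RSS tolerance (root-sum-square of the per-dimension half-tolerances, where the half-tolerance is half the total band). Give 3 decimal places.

nominal=31.870 wc=[30.884,33.016] rss=0.618

Stack each dimension's contribution:
  +A: nom +24.540 → Σnom=24.540; wc +0.306/-0.306 → slack +0.306/-0.306; half-tol=0.306, Σhalf²=0.093636
  +B: nom +31.120 → Σnom=55.660; wc +0.380/-0.380 → slack +0.686/-0.686; half-tol=0.380, Σhalf²=0.238036
  -C: nom -23.790 → Σnom=31.870; wc +0.460/-0.300 → slack +1.146/-0.986; half-tol=0.380, Σhalf²=0.382436
Nominal = 31.870. Worst-case = [31.870 - 0.986, 31.870 + 1.146] = [30.884, 33.016]. RSS = √0.382436 = 0.618.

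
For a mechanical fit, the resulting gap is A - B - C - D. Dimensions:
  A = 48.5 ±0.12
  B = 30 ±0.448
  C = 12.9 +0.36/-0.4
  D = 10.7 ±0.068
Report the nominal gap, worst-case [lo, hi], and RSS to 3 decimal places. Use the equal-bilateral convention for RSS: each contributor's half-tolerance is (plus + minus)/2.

nominal=-5.100 wc=[-6.096,-4.064] rss=0.603

Stack each dimension's contribution:
  +A: nom +48.500 → Σnom=48.500; wc +0.120/-0.120 → slack +0.120/-0.120; half-tol=0.120, Σhalf²=0.014400
  -B: nom -30.000 → Σnom=18.500; wc +0.448/-0.448 → slack +0.568/-0.568; half-tol=0.448, Σhalf²=0.215104
  -C: nom -12.900 → Σnom=5.600; wc +0.400/-0.360 → slack +0.968/-0.928; half-tol=0.380, Σhalf²=0.359504
  -D: nom -10.700 → Σnom=-5.100; wc +0.068/-0.068 → slack +1.036/-0.996; half-tol=0.068, Σhalf²=0.364128
Nominal = -5.100. Worst-case = [-5.100 - 0.996, -5.100 + 1.036] = [-6.096, -4.064]. RSS = √0.364128 = 0.603.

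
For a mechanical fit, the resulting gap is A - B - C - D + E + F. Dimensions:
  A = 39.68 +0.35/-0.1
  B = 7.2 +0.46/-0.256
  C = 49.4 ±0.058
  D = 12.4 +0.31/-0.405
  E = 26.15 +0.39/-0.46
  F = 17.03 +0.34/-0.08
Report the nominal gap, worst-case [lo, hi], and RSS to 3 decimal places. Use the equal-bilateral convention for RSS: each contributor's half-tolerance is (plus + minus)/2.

nominal=13.860 wc=[12.392,15.659] rss=0.731

Stack each dimension's contribution:
  +A: nom +39.680 → Σnom=39.680; wc +0.350/-0.100 → slack +0.350/-0.100; half-tol=0.225, Σhalf²=0.050625
  -B: nom -7.200 → Σnom=32.480; wc +0.256/-0.460 → slack +0.606/-0.560; half-tol=0.358, Σhalf²=0.178789
  -C: nom -49.400 → Σnom=-16.920; wc +0.058/-0.058 → slack +0.664/-0.618; half-tol=0.058, Σhalf²=0.182153
  -D: nom -12.400 → Σnom=-29.320; wc +0.405/-0.310 → slack +1.069/-0.928; half-tol=0.358, Σhalf²=0.309959
  +E: nom +26.150 → Σnom=-3.170; wc +0.390/-0.460 → slack +1.459/-1.388; half-tol=0.425, Σhalf²=0.490584
  +F: nom +17.030 → Σnom=13.860; wc +0.340/-0.080 → slack +1.799/-1.468; half-tol=0.210, Σhalf²=0.534684
Nominal = 13.860. Worst-case = [13.860 - 1.468, 13.860 + 1.799] = [12.392, 15.659]. RSS = √0.534684 = 0.731.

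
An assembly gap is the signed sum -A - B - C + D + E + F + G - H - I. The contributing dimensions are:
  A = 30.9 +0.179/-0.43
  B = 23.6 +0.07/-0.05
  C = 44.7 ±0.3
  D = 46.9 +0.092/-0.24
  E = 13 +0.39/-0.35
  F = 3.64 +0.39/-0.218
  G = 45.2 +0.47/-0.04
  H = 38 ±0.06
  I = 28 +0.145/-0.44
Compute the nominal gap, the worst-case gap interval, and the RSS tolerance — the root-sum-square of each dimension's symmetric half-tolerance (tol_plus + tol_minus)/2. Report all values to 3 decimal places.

Stack each dimension's contribution:
  -A: nom -30.900 → Σnom=-30.900; wc +0.430/-0.179 → slack +0.430/-0.179; half-tol=0.304, Σhalf²=0.092720
  -B: nom -23.600 → Σnom=-54.500; wc +0.050/-0.070 → slack +0.480/-0.249; half-tol=0.060, Σhalf²=0.096320
  -C: nom -44.700 → Σnom=-99.200; wc +0.300/-0.300 → slack +0.780/-0.549; half-tol=0.300, Σhalf²=0.186320
  +D: nom +46.900 → Σnom=-52.300; wc +0.092/-0.240 → slack +0.872/-0.789; half-tol=0.166, Σhalf²=0.213876
  +E: nom +13.000 → Σnom=-39.300; wc +0.390/-0.350 → slack +1.262/-1.139; half-tol=0.370, Σhalf²=0.350776
  +F: nom +3.640 → Σnom=-35.660; wc +0.390/-0.218 → slack +1.652/-1.357; half-tol=0.304, Σhalf²=0.443192
  +G: nom +45.200 → Σnom=9.540; wc +0.470/-0.040 → slack +2.122/-1.397; half-tol=0.255, Σhalf²=0.508217
  -H: nom -38.000 → Σnom=-28.460; wc +0.060/-0.060 → slack +2.182/-1.457; half-tol=0.060, Σhalf²=0.511817
  -I: nom -28.000 → Σnom=-56.460; wc +0.440/-0.145 → slack +2.622/-1.602; half-tol=0.292, Σhalf²=0.597374
Nominal = -56.460. Worst-case = [-56.460 - 1.602, -56.460 + 2.622] = [-58.062, -53.838]. RSS = √0.597374 = 0.773.

nominal=-56.460 wc=[-58.062,-53.838] rss=0.773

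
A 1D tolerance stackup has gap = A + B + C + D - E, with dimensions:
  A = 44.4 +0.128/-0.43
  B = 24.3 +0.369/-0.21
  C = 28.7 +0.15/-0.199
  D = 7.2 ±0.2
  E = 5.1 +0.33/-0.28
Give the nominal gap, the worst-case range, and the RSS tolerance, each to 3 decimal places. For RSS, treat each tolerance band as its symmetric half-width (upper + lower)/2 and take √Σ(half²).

nominal=99.500 wc=[98.131,100.627] rss=0.570

Stack each dimension's contribution:
  +A: nom +44.400 → Σnom=44.400; wc +0.128/-0.430 → slack +0.128/-0.430; half-tol=0.279, Σhalf²=0.077841
  +B: nom +24.300 → Σnom=68.700; wc +0.369/-0.210 → slack +0.497/-0.640; half-tol=0.289, Σhalf²=0.161651
  +C: nom +28.700 → Σnom=97.400; wc +0.150/-0.199 → slack +0.647/-0.839; half-tol=0.174, Σhalf²=0.192102
  +D: nom +7.200 → Σnom=104.600; wc +0.200/-0.200 → slack +0.847/-1.039; half-tol=0.200, Σhalf²=0.232102
  -E: nom -5.100 → Σnom=99.500; wc +0.280/-0.330 → slack +1.127/-1.369; half-tol=0.305, Σhalf²=0.325127
Nominal = 99.500. Worst-case = [99.500 - 1.369, 99.500 + 1.127] = [98.131, 100.627]. RSS = √0.325127 = 0.570.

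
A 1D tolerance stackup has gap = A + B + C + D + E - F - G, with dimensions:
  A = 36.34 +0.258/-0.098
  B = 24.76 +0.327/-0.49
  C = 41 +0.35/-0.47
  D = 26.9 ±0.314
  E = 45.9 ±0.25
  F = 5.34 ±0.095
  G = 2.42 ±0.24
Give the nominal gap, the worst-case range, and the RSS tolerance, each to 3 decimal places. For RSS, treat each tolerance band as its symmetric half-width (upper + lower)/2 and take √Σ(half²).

nominal=167.140 wc=[165.183,168.974] rss=0.771

Stack each dimension's contribution:
  +A: nom +36.340 → Σnom=36.340; wc +0.258/-0.098 → slack +0.258/-0.098; half-tol=0.178, Σhalf²=0.031684
  +B: nom +24.760 → Σnom=61.100; wc +0.327/-0.490 → slack +0.585/-0.588; half-tol=0.408, Σhalf²=0.198556
  +C: nom +41.000 → Σnom=102.100; wc +0.350/-0.470 → slack +0.935/-1.058; half-tol=0.410, Σhalf²=0.366656
  +D: nom +26.900 → Σnom=129.000; wc +0.314/-0.314 → slack +1.249/-1.372; half-tol=0.314, Σhalf²=0.465252
  +E: nom +45.900 → Σnom=174.900; wc +0.250/-0.250 → slack +1.499/-1.622; half-tol=0.250, Σhalf²=0.527752
  -F: nom -5.340 → Σnom=169.560; wc +0.095/-0.095 → slack +1.594/-1.717; half-tol=0.095, Σhalf²=0.536777
  -G: nom -2.420 → Σnom=167.140; wc +0.240/-0.240 → slack +1.834/-1.957; half-tol=0.240, Σhalf²=0.594377
Nominal = 167.140. Worst-case = [167.140 - 1.957, 167.140 + 1.834] = [165.183, 168.974]. RSS = √0.594377 = 0.771.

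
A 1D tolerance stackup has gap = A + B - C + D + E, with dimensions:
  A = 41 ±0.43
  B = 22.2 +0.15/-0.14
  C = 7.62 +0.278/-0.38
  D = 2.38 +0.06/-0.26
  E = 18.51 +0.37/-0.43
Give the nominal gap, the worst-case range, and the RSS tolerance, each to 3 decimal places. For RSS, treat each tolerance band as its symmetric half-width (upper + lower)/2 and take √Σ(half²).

nominal=76.470 wc=[74.932,77.860] rss=0.707

Stack each dimension's contribution:
  +A: nom +41.000 → Σnom=41.000; wc +0.430/-0.430 → slack +0.430/-0.430; half-tol=0.430, Σhalf²=0.184900
  +B: nom +22.200 → Σnom=63.200; wc +0.150/-0.140 → slack +0.580/-0.570; half-tol=0.145, Σhalf²=0.205925
  -C: nom -7.620 → Σnom=55.580; wc +0.380/-0.278 → slack +0.960/-0.848; half-tol=0.329, Σhalf²=0.314166
  +D: nom +2.380 → Σnom=57.960; wc +0.060/-0.260 → slack +1.020/-1.108; half-tol=0.160, Σhalf²=0.339766
  +E: nom +18.510 → Σnom=76.470; wc +0.370/-0.430 → slack +1.390/-1.538; half-tol=0.400, Σhalf²=0.499766
Nominal = 76.470. Worst-case = [76.470 - 1.538, 76.470 + 1.390] = [74.932, 77.860]. RSS = √0.499766 = 0.707.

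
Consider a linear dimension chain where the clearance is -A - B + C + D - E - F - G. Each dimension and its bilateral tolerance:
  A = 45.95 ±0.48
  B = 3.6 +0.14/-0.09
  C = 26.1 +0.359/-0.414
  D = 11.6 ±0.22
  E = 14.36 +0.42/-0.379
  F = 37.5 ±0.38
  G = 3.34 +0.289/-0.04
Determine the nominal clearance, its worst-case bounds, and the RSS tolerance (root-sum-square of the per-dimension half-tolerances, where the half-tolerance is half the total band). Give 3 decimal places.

nominal=-67.050 wc=[-69.393,-65.102] rss=0.879

Stack each dimension's contribution:
  -A: nom -45.950 → Σnom=-45.950; wc +0.480/-0.480 → slack +0.480/-0.480; half-tol=0.480, Σhalf²=0.230400
  -B: nom -3.600 → Σnom=-49.550; wc +0.090/-0.140 → slack +0.570/-0.620; half-tol=0.115, Σhalf²=0.243625
  +C: nom +26.100 → Σnom=-23.450; wc +0.359/-0.414 → slack +0.929/-1.034; half-tol=0.386, Σhalf²=0.393007
  +D: nom +11.600 → Σnom=-11.850; wc +0.220/-0.220 → slack +1.149/-1.254; half-tol=0.220, Σhalf²=0.441407
  -E: nom -14.360 → Σnom=-26.210; wc +0.379/-0.420 → slack +1.528/-1.674; half-tol=0.399, Σhalf²=0.601007
  -F: nom -37.500 → Σnom=-63.710; wc +0.380/-0.380 → slack +1.908/-2.054; half-tol=0.380, Σhalf²=0.745407
  -G: nom -3.340 → Σnom=-67.050; wc +0.040/-0.289 → slack +1.948/-2.343; half-tol=0.164, Σhalf²=0.772468
Nominal = -67.050. Worst-case = [-67.050 - 2.343, -67.050 + 1.948] = [-69.393, -65.102]. RSS = √0.772468 = 0.879.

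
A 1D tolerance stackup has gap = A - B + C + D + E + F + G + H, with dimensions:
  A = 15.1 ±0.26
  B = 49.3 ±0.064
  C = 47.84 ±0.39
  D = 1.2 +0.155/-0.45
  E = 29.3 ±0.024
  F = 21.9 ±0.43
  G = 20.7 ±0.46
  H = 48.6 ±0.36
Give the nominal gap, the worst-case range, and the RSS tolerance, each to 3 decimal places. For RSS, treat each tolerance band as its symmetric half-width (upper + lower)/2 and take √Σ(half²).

nominal=135.340 wc=[132.902,137.483] rss=0.918

Stack each dimension's contribution:
  +A: nom +15.100 → Σnom=15.100; wc +0.260/-0.260 → slack +0.260/-0.260; half-tol=0.260, Σhalf²=0.067600
  -B: nom -49.300 → Σnom=-34.200; wc +0.064/-0.064 → slack +0.324/-0.324; half-tol=0.064, Σhalf²=0.071696
  +C: nom +47.840 → Σnom=13.640; wc +0.390/-0.390 → slack +0.714/-0.714; half-tol=0.390, Σhalf²=0.223796
  +D: nom +1.200 → Σnom=14.840; wc +0.155/-0.450 → slack +0.869/-1.164; half-tol=0.302, Σhalf²=0.315302
  +E: nom +29.300 → Σnom=44.140; wc +0.024/-0.024 → slack +0.893/-1.188; half-tol=0.024, Σhalf²=0.315878
  +F: nom +21.900 → Σnom=66.040; wc +0.430/-0.430 → slack +1.323/-1.618; half-tol=0.430, Σhalf²=0.500778
  +G: nom +20.700 → Σnom=86.740; wc +0.460/-0.460 → slack +1.783/-2.078; half-tol=0.460, Σhalf²=0.712378
  +H: nom +48.600 → Σnom=135.340; wc +0.360/-0.360 → slack +2.143/-2.438; half-tol=0.360, Σhalf²=0.841978
Nominal = 135.340. Worst-case = [135.340 - 2.438, 135.340 + 2.143] = [132.902, 137.483]. RSS = √0.841978 = 0.918.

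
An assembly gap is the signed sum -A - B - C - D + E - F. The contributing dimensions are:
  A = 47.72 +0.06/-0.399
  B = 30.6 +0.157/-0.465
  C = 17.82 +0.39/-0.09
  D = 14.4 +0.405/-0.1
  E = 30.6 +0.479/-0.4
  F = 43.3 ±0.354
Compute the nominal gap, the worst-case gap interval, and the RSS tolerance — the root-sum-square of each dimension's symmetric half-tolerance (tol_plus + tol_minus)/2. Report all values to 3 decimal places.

nominal=-123.240 wc=[-125.006,-121.353] rss=0.768

Stack each dimension's contribution:
  -A: nom -47.720 → Σnom=-47.720; wc +0.399/-0.060 → slack +0.399/-0.060; half-tol=0.230, Σhalf²=0.052670
  -B: nom -30.600 → Σnom=-78.320; wc +0.465/-0.157 → slack +0.864/-0.217; half-tol=0.311, Σhalf²=0.149391
  -C: nom -17.820 → Σnom=-96.140; wc +0.090/-0.390 → slack +0.954/-0.607; half-tol=0.240, Σhalf²=0.206991
  -D: nom -14.400 → Σnom=-110.540; wc +0.100/-0.405 → slack +1.054/-1.012; half-tol=0.253, Σhalf²=0.270748
  +E: nom +30.600 → Σnom=-79.940; wc +0.479/-0.400 → slack +1.533/-1.412; half-tol=0.440, Σhalf²=0.463908
  -F: nom -43.300 → Σnom=-123.240; wc +0.354/-0.354 → slack +1.887/-1.766; half-tol=0.354, Σhalf²=0.589224
Nominal = -123.240. Worst-case = [-123.240 - 1.766, -123.240 + 1.887] = [-125.006, -121.353]. RSS = √0.589224 = 0.768.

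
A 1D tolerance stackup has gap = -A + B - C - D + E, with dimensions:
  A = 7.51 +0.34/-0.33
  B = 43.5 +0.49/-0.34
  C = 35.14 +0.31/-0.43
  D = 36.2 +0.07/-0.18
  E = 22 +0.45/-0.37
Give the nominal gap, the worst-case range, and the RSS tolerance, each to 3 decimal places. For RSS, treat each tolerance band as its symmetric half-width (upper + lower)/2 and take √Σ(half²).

Stack each dimension's contribution:
  -A: nom -7.510 → Σnom=-7.510; wc +0.330/-0.340 → slack +0.330/-0.340; half-tol=0.335, Σhalf²=0.112225
  +B: nom +43.500 → Σnom=35.990; wc +0.490/-0.340 → slack +0.820/-0.680; half-tol=0.415, Σhalf²=0.284450
  -C: nom -35.140 → Σnom=0.850; wc +0.430/-0.310 → slack +1.250/-0.990; half-tol=0.370, Σhalf²=0.421350
  -D: nom -36.200 → Σnom=-35.350; wc +0.180/-0.070 → slack +1.430/-1.060; half-tol=0.125, Σhalf²=0.436975
  +E: nom +22.000 → Σnom=-13.350; wc +0.450/-0.370 → slack +1.880/-1.430; half-tol=0.410, Σhalf²=0.605075
Nominal = -13.350. Worst-case = [-13.350 - 1.430, -13.350 + 1.880] = [-14.780, -11.470]. RSS = √0.605075 = 0.778.

nominal=-13.350 wc=[-14.780,-11.470] rss=0.778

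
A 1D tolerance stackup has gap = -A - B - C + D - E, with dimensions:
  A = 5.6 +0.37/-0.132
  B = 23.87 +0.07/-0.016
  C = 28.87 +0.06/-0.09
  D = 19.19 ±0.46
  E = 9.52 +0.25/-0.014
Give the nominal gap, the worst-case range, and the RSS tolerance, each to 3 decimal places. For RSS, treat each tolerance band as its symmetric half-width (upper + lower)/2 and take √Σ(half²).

nominal=-48.670 wc=[-49.880,-47.958] rss=0.547

Stack each dimension's contribution:
  -A: nom -5.600 → Σnom=-5.600; wc +0.132/-0.370 → slack +0.132/-0.370; half-tol=0.251, Σhalf²=0.063001
  -B: nom -23.870 → Σnom=-29.470; wc +0.016/-0.070 → slack +0.148/-0.440; half-tol=0.043, Σhalf²=0.064850
  -C: nom -28.870 → Σnom=-58.340; wc +0.090/-0.060 → slack +0.238/-0.500; half-tol=0.075, Σhalf²=0.070475
  +D: nom +19.190 → Σnom=-39.150; wc +0.460/-0.460 → slack +0.698/-0.960; half-tol=0.460, Σhalf²=0.282075
  -E: nom -9.520 → Σnom=-48.670; wc +0.014/-0.250 → slack +0.712/-1.210; half-tol=0.132, Σhalf²=0.299499
Nominal = -48.670. Worst-case = [-48.670 - 1.210, -48.670 + 0.712] = [-49.880, -47.958]. RSS = √0.299499 = 0.547.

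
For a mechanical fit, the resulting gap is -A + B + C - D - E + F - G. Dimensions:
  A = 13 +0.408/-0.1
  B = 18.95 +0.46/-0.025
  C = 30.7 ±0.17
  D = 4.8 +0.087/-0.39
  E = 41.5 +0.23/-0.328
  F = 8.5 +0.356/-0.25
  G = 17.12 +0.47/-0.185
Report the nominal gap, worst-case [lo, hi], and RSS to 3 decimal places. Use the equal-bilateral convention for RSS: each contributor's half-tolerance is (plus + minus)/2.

Stack each dimension's contribution:
  -A: nom -13.000 → Σnom=-13.000; wc +0.100/-0.408 → slack +0.100/-0.408; half-tol=0.254, Σhalf²=0.064516
  +B: nom +18.950 → Σnom=5.950; wc +0.460/-0.025 → slack +0.560/-0.433; half-tol=0.243, Σhalf²=0.123322
  +C: nom +30.700 → Σnom=36.650; wc +0.170/-0.170 → slack +0.730/-0.603; half-tol=0.170, Σhalf²=0.152222
  -D: nom -4.800 → Σnom=31.850; wc +0.390/-0.087 → slack +1.120/-0.690; half-tol=0.238, Σhalf²=0.209105
  -E: nom -41.500 → Σnom=-9.650; wc +0.328/-0.230 → slack +1.448/-0.920; half-tol=0.279, Σhalf²=0.286946
  +F: nom +8.500 → Σnom=-1.150; wc +0.356/-0.250 → slack +1.804/-1.170; half-tol=0.303, Σhalf²=0.378755
  -G: nom -17.120 → Σnom=-18.270; wc +0.185/-0.470 → slack +1.989/-1.640; half-tol=0.328, Σhalf²=0.486011
Nominal = -18.270. Worst-case = [-18.270 - 1.640, -18.270 + 1.989] = [-19.910, -16.281]. RSS = √0.486011 = 0.697.

nominal=-18.270 wc=[-19.910,-16.281] rss=0.697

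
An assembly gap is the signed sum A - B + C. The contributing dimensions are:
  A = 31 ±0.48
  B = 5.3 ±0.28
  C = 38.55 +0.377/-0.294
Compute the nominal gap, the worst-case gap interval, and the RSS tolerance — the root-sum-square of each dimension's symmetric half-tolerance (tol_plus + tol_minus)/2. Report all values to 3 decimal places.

nominal=64.250 wc=[63.196,65.387] rss=0.649

Stack each dimension's contribution:
  +A: nom +31.000 → Σnom=31.000; wc +0.480/-0.480 → slack +0.480/-0.480; half-tol=0.480, Σhalf²=0.230400
  -B: nom -5.300 → Σnom=25.700; wc +0.280/-0.280 → slack +0.760/-0.760; half-tol=0.280, Σhalf²=0.308800
  +C: nom +38.550 → Σnom=64.250; wc +0.377/-0.294 → slack +1.137/-1.054; half-tol=0.336, Σhalf²=0.421360
Nominal = 64.250. Worst-case = [64.250 - 1.054, 64.250 + 1.137] = [63.196, 65.387]. RSS = √0.421360 = 0.649.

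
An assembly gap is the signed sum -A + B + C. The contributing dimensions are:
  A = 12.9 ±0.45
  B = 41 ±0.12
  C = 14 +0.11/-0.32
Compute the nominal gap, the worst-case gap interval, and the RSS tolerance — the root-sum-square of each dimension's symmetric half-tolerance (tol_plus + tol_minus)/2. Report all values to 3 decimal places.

Stack each dimension's contribution:
  -A: nom -12.900 → Σnom=-12.900; wc +0.450/-0.450 → slack +0.450/-0.450; half-tol=0.450, Σhalf²=0.202500
  +B: nom +41.000 → Σnom=28.100; wc +0.120/-0.120 → slack +0.570/-0.570; half-tol=0.120, Σhalf²=0.216900
  +C: nom +14.000 → Σnom=42.100; wc +0.110/-0.320 → slack +0.680/-0.890; half-tol=0.215, Σhalf²=0.263125
Nominal = 42.100. Worst-case = [42.100 - 0.890, 42.100 + 0.680] = [41.210, 42.780]. RSS = √0.263125 = 0.513.

nominal=42.100 wc=[41.210,42.780] rss=0.513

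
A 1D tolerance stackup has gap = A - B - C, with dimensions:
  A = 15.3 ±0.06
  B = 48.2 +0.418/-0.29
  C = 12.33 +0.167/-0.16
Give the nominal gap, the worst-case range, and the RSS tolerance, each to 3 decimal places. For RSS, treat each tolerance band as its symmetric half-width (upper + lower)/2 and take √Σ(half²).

Stack each dimension's contribution:
  +A: nom +15.300 → Σnom=15.300; wc +0.060/-0.060 → slack +0.060/-0.060; half-tol=0.060, Σhalf²=0.003600
  -B: nom -48.200 → Σnom=-32.900; wc +0.290/-0.418 → slack +0.350/-0.478; half-tol=0.354, Σhalf²=0.128916
  -C: nom -12.330 → Σnom=-45.230; wc +0.160/-0.167 → slack +0.510/-0.645; half-tol=0.164, Σhalf²=0.155648
Nominal = -45.230. Worst-case = [-45.230 - 0.645, -45.230 + 0.510] = [-45.875, -44.720]. RSS = √0.155648 = 0.395.

nominal=-45.230 wc=[-45.875,-44.720] rss=0.395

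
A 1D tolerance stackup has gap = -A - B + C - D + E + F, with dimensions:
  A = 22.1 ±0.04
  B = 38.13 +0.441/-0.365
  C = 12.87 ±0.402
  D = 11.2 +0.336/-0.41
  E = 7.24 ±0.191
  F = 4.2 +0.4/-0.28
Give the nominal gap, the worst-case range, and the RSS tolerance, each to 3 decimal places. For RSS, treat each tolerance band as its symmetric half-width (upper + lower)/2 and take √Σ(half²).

nominal=-47.120 wc=[-48.810,-45.312] rss=0.785

Stack each dimension's contribution:
  -A: nom -22.100 → Σnom=-22.100; wc +0.040/-0.040 → slack +0.040/-0.040; half-tol=0.040, Σhalf²=0.001600
  -B: nom -38.130 → Σnom=-60.230; wc +0.365/-0.441 → slack +0.405/-0.481; half-tol=0.403, Σhalf²=0.164009
  +C: nom +12.870 → Σnom=-47.360; wc +0.402/-0.402 → slack +0.807/-0.883; half-tol=0.402, Σhalf²=0.325613
  -D: nom -11.200 → Σnom=-58.560; wc +0.410/-0.336 → slack +1.217/-1.219; half-tol=0.373, Σhalf²=0.464742
  +E: nom +7.240 → Σnom=-51.320; wc +0.191/-0.191 → slack +1.408/-1.410; half-tol=0.191, Σhalf²=0.501223
  +F: nom +4.200 → Σnom=-47.120; wc +0.400/-0.280 → slack +1.808/-1.690; half-tol=0.340, Σhalf²=0.616823
Nominal = -47.120. Worst-case = [-47.120 - 1.690, -47.120 + 1.808] = [-48.810, -45.312]. RSS = √0.616823 = 0.785.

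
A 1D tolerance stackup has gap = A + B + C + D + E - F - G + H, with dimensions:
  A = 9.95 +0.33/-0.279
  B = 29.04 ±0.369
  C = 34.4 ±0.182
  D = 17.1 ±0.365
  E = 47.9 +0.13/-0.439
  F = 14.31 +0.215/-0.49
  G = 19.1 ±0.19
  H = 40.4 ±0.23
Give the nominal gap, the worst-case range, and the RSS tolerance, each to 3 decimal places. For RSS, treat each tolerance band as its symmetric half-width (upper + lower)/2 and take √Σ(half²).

nominal=145.380 wc=[143.111,147.666] rss=0.830

Stack each dimension's contribution:
  +A: nom +9.950 → Σnom=9.950; wc +0.330/-0.279 → slack +0.330/-0.279; half-tol=0.304, Σhalf²=0.092720
  +B: nom +29.040 → Σnom=38.990; wc +0.369/-0.369 → slack +0.699/-0.648; half-tol=0.369, Σhalf²=0.228881
  +C: nom +34.400 → Σnom=73.390; wc +0.182/-0.182 → slack +0.881/-0.830; half-tol=0.182, Σhalf²=0.262005
  +D: nom +17.100 → Σnom=90.490; wc +0.365/-0.365 → slack +1.246/-1.195; half-tol=0.365, Σhalf²=0.395230
  +E: nom +47.900 → Σnom=138.390; wc +0.130/-0.439 → slack +1.376/-1.634; half-tol=0.284, Σhalf²=0.476170
  -F: nom -14.310 → Σnom=124.080; wc +0.490/-0.215 → slack +1.866/-1.849; half-tol=0.352, Σhalf²=0.600427
  -G: nom -19.100 → Σnom=104.980; wc +0.190/-0.190 → slack +2.056/-2.039; half-tol=0.190, Σhalf²=0.636527
  +H: nom +40.400 → Σnom=145.380; wc +0.230/-0.230 → slack +2.286/-2.269; half-tol=0.230, Σhalf²=0.689427
Nominal = 145.380. Worst-case = [145.380 - 2.269, 145.380 + 2.286] = [143.111, 147.666]. RSS = √0.689427 = 0.830.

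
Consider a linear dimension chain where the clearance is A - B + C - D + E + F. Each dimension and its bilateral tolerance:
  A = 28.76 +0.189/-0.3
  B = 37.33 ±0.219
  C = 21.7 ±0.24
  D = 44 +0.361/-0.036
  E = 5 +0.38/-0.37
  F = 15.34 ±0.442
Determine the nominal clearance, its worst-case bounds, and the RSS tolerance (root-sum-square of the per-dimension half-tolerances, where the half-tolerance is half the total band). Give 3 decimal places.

Stack each dimension's contribution:
  +A: nom +28.760 → Σnom=28.760; wc +0.189/-0.300 → slack +0.189/-0.300; half-tol=0.244, Σhalf²=0.059780
  -B: nom -37.330 → Σnom=-8.570; wc +0.219/-0.219 → slack +0.408/-0.519; half-tol=0.219, Σhalf²=0.107741
  +C: nom +21.700 → Σnom=13.130; wc +0.240/-0.240 → slack +0.648/-0.759; half-tol=0.240, Σhalf²=0.165341
  -D: nom -44.000 → Σnom=-30.870; wc +0.036/-0.361 → slack +0.684/-1.120; half-tol=0.198, Σhalf²=0.204743
  +E: nom +5.000 → Σnom=-25.870; wc +0.380/-0.370 → slack +1.064/-1.490; half-tol=0.375, Σhalf²=0.345368
  +F: nom +15.340 → Σnom=-10.530; wc +0.442/-0.442 → slack +1.506/-1.932; half-tol=0.442, Σhalf²=0.540732
Nominal = -10.530. Worst-case = [-10.530 - 1.932, -10.530 + 1.506] = [-12.462, -9.024]. RSS = √0.540732 = 0.735.

nominal=-10.530 wc=[-12.462,-9.024] rss=0.735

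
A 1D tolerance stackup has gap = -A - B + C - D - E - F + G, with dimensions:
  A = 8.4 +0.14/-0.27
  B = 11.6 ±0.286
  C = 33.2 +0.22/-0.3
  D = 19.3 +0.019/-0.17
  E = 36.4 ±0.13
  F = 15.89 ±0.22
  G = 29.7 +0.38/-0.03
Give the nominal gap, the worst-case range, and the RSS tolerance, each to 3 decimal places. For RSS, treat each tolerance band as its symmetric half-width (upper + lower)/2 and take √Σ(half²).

Stack each dimension's contribution:
  -A: nom -8.400 → Σnom=-8.400; wc +0.270/-0.140 → slack +0.270/-0.140; half-tol=0.205, Σhalf²=0.042025
  -B: nom -11.600 → Σnom=-20.000; wc +0.286/-0.286 → slack +0.556/-0.426; half-tol=0.286, Σhalf²=0.123821
  +C: nom +33.200 → Σnom=13.200; wc +0.220/-0.300 → slack +0.776/-0.726; half-tol=0.260, Σhalf²=0.191421
  -D: nom -19.300 → Σnom=-6.100; wc +0.170/-0.019 → slack +0.946/-0.745; half-tol=0.095, Σhalf²=0.200351
  -E: nom -36.400 → Σnom=-42.500; wc +0.130/-0.130 → slack +1.076/-0.875; half-tol=0.130, Σhalf²=0.217251
  -F: nom -15.890 → Σnom=-58.390; wc +0.220/-0.220 → slack +1.296/-1.095; half-tol=0.220, Σhalf²=0.265651
  +G: nom +29.700 → Σnom=-28.690; wc +0.380/-0.030 → slack +1.676/-1.125; half-tol=0.205, Σhalf²=0.307676
Nominal = -28.690. Worst-case = [-28.690 - 1.125, -28.690 + 1.676] = [-29.815, -27.014]. RSS = √0.307676 = 0.555.

nominal=-28.690 wc=[-29.815,-27.014] rss=0.555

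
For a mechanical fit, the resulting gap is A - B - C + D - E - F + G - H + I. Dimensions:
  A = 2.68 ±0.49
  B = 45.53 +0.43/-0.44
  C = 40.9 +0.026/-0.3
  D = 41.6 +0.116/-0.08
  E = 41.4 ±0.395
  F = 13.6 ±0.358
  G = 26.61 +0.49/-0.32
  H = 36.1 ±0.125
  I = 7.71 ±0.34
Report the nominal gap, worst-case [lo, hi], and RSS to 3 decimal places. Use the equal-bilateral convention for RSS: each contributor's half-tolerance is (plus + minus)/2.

nominal=-98.930 wc=[-101.494,-95.876] rss=1.022

Stack each dimension's contribution:
  +A: nom +2.680 → Σnom=2.680; wc +0.490/-0.490 → slack +0.490/-0.490; half-tol=0.490, Σhalf²=0.240100
  -B: nom -45.530 → Σnom=-42.850; wc +0.440/-0.430 → slack +0.930/-0.920; half-tol=0.435, Σhalf²=0.429325
  -C: nom -40.900 → Σnom=-83.750; wc +0.300/-0.026 → slack +1.230/-0.946; half-tol=0.163, Σhalf²=0.455894
  +D: nom +41.600 → Σnom=-42.150; wc +0.116/-0.080 → slack +1.346/-1.026; half-tol=0.098, Σhalf²=0.465498
  -E: nom -41.400 → Σnom=-83.550; wc +0.395/-0.395 → slack +1.741/-1.421; half-tol=0.395, Σhalf²=0.621523
  -F: nom -13.600 → Σnom=-97.150; wc +0.358/-0.358 → slack +2.099/-1.779; half-tol=0.358, Σhalf²=0.749687
  +G: nom +26.610 → Σnom=-70.540; wc +0.490/-0.320 → slack +2.589/-2.099; half-tol=0.405, Σhalf²=0.913712
  -H: nom -36.100 → Σnom=-106.640; wc +0.125/-0.125 → slack +2.714/-2.224; half-tol=0.125, Σhalf²=0.929337
  +I: nom +7.710 → Σnom=-98.930; wc +0.340/-0.340 → slack +3.054/-2.564; half-tol=0.340, Σhalf²=1.044937
Nominal = -98.930. Worst-case = [-98.930 - 2.564, -98.930 + 3.054] = [-101.494, -95.876]. RSS = √1.044937 = 1.022.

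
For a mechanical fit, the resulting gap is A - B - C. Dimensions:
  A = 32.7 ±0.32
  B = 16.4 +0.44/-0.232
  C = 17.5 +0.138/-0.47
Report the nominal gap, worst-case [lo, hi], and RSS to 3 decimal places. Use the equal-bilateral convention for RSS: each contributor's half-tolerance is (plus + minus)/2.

Stack each dimension's contribution:
  +A: nom +32.700 → Σnom=32.700; wc +0.320/-0.320 → slack +0.320/-0.320; half-tol=0.320, Σhalf²=0.102400
  -B: nom -16.400 → Σnom=16.300; wc +0.232/-0.440 → slack +0.552/-0.760; half-tol=0.336, Σhalf²=0.215296
  -C: nom -17.500 → Σnom=-1.200; wc +0.470/-0.138 → slack +1.022/-0.898; half-tol=0.304, Σhalf²=0.307712
Nominal = -1.200. Worst-case = [-1.200 - 0.898, -1.200 + 1.022] = [-2.098, -0.178]. RSS = √0.307712 = 0.555.

nominal=-1.200 wc=[-2.098,-0.178] rss=0.555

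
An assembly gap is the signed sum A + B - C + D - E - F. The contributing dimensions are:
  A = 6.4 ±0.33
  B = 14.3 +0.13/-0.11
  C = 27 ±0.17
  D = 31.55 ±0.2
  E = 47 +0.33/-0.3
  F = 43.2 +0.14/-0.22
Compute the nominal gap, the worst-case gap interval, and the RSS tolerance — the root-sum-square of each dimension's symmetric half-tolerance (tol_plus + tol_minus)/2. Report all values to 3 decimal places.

Stack each dimension's contribution:
  +A: nom +6.400 → Σnom=6.400; wc +0.330/-0.330 → slack +0.330/-0.330; half-tol=0.330, Σhalf²=0.108900
  +B: nom +14.300 → Σnom=20.700; wc +0.130/-0.110 → slack +0.460/-0.440; half-tol=0.120, Σhalf²=0.123300
  -C: nom -27.000 → Σnom=-6.300; wc +0.170/-0.170 → slack +0.630/-0.610; half-tol=0.170, Σhalf²=0.152200
  +D: nom +31.550 → Σnom=25.250; wc +0.200/-0.200 → slack +0.830/-0.810; half-tol=0.200, Σhalf²=0.192200
  -E: nom -47.000 → Σnom=-21.750; wc +0.300/-0.330 → slack +1.130/-1.140; half-tol=0.315, Σhalf²=0.291425
  -F: nom -43.200 → Σnom=-64.950; wc +0.220/-0.140 → slack +1.350/-1.280; half-tol=0.180, Σhalf²=0.323825
Nominal = -64.950. Worst-case = [-64.950 - 1.280, -64.950 + 1.350] = [-66.230, -63.600]. RSS = √0.323825 = 0.569.

nominal=-64.950 wc=[-66.230,-63.600] rss=0.569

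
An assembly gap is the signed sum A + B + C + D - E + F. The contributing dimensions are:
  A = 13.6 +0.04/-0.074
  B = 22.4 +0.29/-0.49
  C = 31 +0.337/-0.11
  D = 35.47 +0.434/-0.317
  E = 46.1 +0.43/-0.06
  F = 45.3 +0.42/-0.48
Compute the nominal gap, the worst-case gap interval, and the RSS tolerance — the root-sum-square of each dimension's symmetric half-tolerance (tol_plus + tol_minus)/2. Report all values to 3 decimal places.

Stack each dimension's contribution:
  +A: nom +13.600 → Σnom=13.600; wc +0.040/-0.074 → slack +0.040/-0.074; half-tol=0.057, Σhalf²=0.003249
  +B: nom +22.400 → Σnom=36.000; wc +0.290/-0.490 → slack +0.330/-0.564; half-tol=0.390, Σhalf²=0.155349
  +C: nom +31.000 → Σnom=67.000; wc +0.337/-0.110 → slack +0.667/-0.674; half-tol=0.224, Σhalf²=0.205301
  +D: nom +35.470 → Σnom=102.470; wc +0.434/-0.317 → slack +1.101/-0.991; half-tol=0.376, Σhalf²=0.346302
  -E: nom -46.100 → Σnom=56.370; wc +0.060/-0.430 → slack +1.161/-1.421; half-tol=0.245, Σhalf²=0.406327
  +F: nom +45.300 → Σnom=101.670; wc +0.420/-0.480 → slack +1.581/-1.901; half-tol=0.450, Σhalf²=0.608826
Nominal = 101.670. Worst-case = [101.670 - 1.901, 101.670 + 1.581] = [99.769, 103.251]. RSS = √0.608826 = 0.780.

nominal=101.670 wc=[99.769,103.251] rss=0.780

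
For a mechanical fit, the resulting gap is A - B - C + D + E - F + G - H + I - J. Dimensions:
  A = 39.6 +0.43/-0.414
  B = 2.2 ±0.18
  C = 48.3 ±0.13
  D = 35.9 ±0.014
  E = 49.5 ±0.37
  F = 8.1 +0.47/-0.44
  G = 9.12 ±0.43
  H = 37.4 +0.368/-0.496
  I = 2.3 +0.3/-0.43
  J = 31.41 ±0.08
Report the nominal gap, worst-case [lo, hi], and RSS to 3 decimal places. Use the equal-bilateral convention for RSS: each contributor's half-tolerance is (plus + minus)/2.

Stack each dimension's contribution:
  +A: nom +39.600 → Σnom=39.600; wc +0.430/-0.414 → slack +0.430/-0.414; half-tol=0.422, Σhalf²=0.178084
  -B: nom -2.200 → Σnom=37.400; wc +0.180/-0.180 → slack +0.610/-0.594; half-tol=0.180, Σhalf²=0.210484
  -C: nom -48.300 → Σnom=-10.900; wc +0.130/-0.130 → slack +0.740/-0.724; half-tol=0.130, Σhalf²=0.227384
  +D: nom +35.900 → Σnom=25.000; wc +0.014/-0.014 → slack +0.754/-0.738; half-tol=0.014, Σhalf²=0.227580
  +E: nom +49.500 → Σnom=74.500; wc +0.370/-0.370 → slack +1.124/-1.108; half-tol=0.370, Σhalf²=0.364480
  -F: nom -8.100 → Σnom=66.400; wc +0.440/-0.470 → slack +1.564/-1.578; half-tol=0.455, Σhalf²=0.571505
  +G: nom +9.120 → Σnom=75.520; wc +0.430/-0.430 → slack +1.994/-2.008; half-tol=0.430, Σhalf²=0.756405
  -H: nom -37.400 → Σnom=38.120; wc +0.496/-0.368 → slack +2.490/-2.376; half-tol=0.432, Σhalf²=0.943029
  +I: nom +2.300 → Σnom=40.420; wc +0.300/-0.430 → slack +2.790/-2.806; half-tol=0.365, Σhalf²=1.076254
  -J: nom -31.410 → Σnom=9.010; wc +0.080/-0.080 → slack +2.870/-2.886; half-tol=0.080, Σhalf²=1.082654
Nominal = 9.010. Worst-case = [9.010 - 2.886, 9.010 + 2.870] = [6.124, 11.880]. RSS = √1.082654 = 1.041.

nominal=9.010 wc=[6.124,11.880] rss=1.041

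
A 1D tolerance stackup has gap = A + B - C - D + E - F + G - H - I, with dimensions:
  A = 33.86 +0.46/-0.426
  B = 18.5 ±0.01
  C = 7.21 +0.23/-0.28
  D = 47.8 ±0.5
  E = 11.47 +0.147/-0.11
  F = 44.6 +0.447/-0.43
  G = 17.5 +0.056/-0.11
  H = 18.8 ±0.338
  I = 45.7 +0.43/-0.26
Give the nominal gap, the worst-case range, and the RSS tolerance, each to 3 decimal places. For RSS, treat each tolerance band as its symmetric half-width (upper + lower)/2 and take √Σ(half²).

Stack each dimension's contribution:
  +A: nom +33.860 → Σnom=33.860; wc +0.460/-0.426 → slack +0.460/-0.426; half-tol=0.443, Σhalf²=0.196249
  +B: nom +18.500 → Σnom=52.360; wc +0.010/-0.010 → slack +0.470/-0.436; half-tol=0.010, Σhalf²=0.196349
  -C: nom -7.210 → Σnom=45.150; wc +0.280/-0.230 → slack +0.750/-0.666; half-tol=0.255, Σhalf²=0.261374
  -D: nom -47.800 → Σnom=-2.650; wc +0.500/-0.500 → slack +1.250/-1.166; half-tol=0.500, Σhalf²=0.511374
  +E: nom +11.470 → Σnom=8.820; wc +0.147/-0.110 → slack +1.397/-1.276; half-tol=0.129, Σhalf²=0.527886
  -F: nom -44.600 → Σnom=-35.780; wc +0.430/-0.447 → slack +1.827/-1.723; half-tol=0.439, Σhalf²=0.720168
  +G: nom +17.500 → Σnom=-18.280; wc +0.056/-0.110 → slack +1.883/-1.833; half-tol=0.083, Σhalf²=0.727058
  -H: nom -18.800 → Σnom=-37.080; wc +0.338/-0.338 → slack +2.221/-2.171; half-tol=0.338, Σhalf²=0.841302
  -I: nom -45.700 → Σnom=-82.780; wc +0.260/-0.430 → slack +2.481/-2.601; half-tol=0.345, Σhalf²=0.960326
Nominal = -82.780. Worst-case = [-82.780 - 2.601, -82.780 + 2.481] = [-85.381, -80.299]. RSS = √0.960326 = 0.980.

nominal=-82.780 wc=[-85.381,-80.299] rss=0.980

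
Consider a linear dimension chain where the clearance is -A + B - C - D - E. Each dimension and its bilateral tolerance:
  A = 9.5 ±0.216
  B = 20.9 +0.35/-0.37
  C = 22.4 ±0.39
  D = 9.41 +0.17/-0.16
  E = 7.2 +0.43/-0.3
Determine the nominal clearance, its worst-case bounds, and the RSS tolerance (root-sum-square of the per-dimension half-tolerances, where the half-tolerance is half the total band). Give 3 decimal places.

nominal=-27.610 wc=[-29.186,-26.194] rss=0.699

Stack each dimension's contribution:
  -A: nom -9.500 → Σnom=-9.500; wc +0.216/-0.216 → slack +0.216/-0.216; half-tol=0.216, Σhalf²=0.046656
  +B: nom +20.900 → Σnom=11.400; wc +0.350/-0.370 → slack +0.566/-0.586; half-tol=0.360, Σhalf²=0.176256
  -C: nom -22.400 → Σnom=-11.000; wc +0.390/-0.390 → slack +0.956/-0.976; half-tol=0.390, Σhalf²=0.328356
  -D: nom -9.410 → Σnom=-20.410; wc +0.160/-0.170 → slack +1.116/-1.146; half-tol=0.165, Σhalf²=0.355581
  -E: nom -7.200 → Σnom=-27.610; wc +0.300/-0.430 → slack +1.416/-1.576; half-tol=0.365, Σhalf²=0.488806
Nominal = -27.610. Worst-case = [-27.610 - 1.576, -27.610 + 1.416] = [-29.186, -26.194]. RSS = √0.488806 = 0.699.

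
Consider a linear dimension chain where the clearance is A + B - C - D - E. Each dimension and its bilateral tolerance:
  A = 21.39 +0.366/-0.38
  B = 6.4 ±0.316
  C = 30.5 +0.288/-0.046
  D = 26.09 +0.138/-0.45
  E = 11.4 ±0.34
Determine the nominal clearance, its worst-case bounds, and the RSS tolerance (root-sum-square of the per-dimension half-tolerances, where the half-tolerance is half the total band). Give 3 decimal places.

nominal=-40.200 wc=[-41.662,-38.682] rss=0.685

Stack each dimension's contribution:
  +A: nom +21.390 → Σnom=21.390; wc +0.366/-0.380 → slack +0.366/-0.380; half-tol=0.373, Σhalf²=0.139129
  +B: nom +6.400 → Σnom=27.790; wc +0.316/-0.316 → slack +0.682/-0.696; half-tol=0.316, Σhalf²=0.238985
  -C: nom -30.500 → Σnom=-2.710; wc +0.046/-0.288 → slack +0.728/-0.984; half-tol=0.167, Σhalf²=0.266874
  -D: nom -26.090 → Σnom=-28.800; wc +0.450/-0.138 → slack +1.178/-1.122; half-tol=0.294, Σhalf²=0.353310
  -E: nom -11.400 → Σnom=-40.200; wc +0.340/-0.340 → slack +1.518/-1.462; half-tol=0.340, Σhalf²=0.468910
Nominal = -40.200. Worst-case = [-40.200 - 1.462, -40.200 + 1.518] = [-41.662, -38.682]. RSS = √0.468910 = 0.685.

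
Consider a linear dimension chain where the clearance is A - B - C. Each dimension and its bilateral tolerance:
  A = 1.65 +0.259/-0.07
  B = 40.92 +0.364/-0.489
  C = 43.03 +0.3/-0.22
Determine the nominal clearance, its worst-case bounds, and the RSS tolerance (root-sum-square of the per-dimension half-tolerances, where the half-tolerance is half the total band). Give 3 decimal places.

Stack each dimension's contribution:
  +A: nom +1.650 → Σnom=1.650; wc +0.259/-0.070 → slack +0.259/-0.070; half-tol=0.165, Σhalf²=0.027060
  -B: nom -40.920 → Σnom=-39.270; wc +0.489/-0.364 → slack +0.748/-0.434; half-tol=0.426, Σhalf²=0.208962
  -C: nom -43.030 → Σnom=-82.300; wc +0.220/-0.300 → slack +0.968/-0.734; half-tol=0.260, Σhalf²=0.276562
Nominal = -82.300. Worst-case = [-82.300 - 0.734, -82.300 + 0.968] = [-83.034, -81.332]. RSS = √0.276562 = 0.526.

nominal=-82.300 wc=[-83.034,-81.332] rss=0.526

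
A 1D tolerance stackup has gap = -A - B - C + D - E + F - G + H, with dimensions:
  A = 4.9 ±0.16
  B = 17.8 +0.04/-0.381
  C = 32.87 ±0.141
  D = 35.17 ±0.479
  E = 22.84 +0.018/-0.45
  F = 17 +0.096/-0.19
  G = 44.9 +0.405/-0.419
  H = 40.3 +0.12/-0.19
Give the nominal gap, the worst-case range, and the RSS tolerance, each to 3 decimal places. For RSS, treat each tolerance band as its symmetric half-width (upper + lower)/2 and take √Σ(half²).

Stack each dimension's contribution:
  -A: nom -4.900 → Σnom=-4.900; wc +0.160/-0.160 → slack +0.160/-0.160; half-tol=0.160, Σhalf²=0.025600
  -B: nom -17.800 → Σnom=-22.700; wc +0.381/-0.040 → slack +0.541/-0.200; half-tol=0.210, Σhalf²=0.069910
  -C: nom -32.870 → Σnom=-55.570; wc +0.141/-0.141 → slack +0.682/-0.341; half-tol=0.141, Σhalf²=0.089791
  +D: nom +35.170 → Σnom=-20.400; wc +0.479/-0.479 → slack +1.161/-0.820; half-tol=0.479, Σhalf²=0.319232
  -E: nom -22.840 → Σnom=-43.240; wc +0.450/-0.018 → slack +1.611/-0.838; half-tol=0.234, Σhalf²=0.373988
  +F: nom +17.000 → Σnom=-26.240; wc +0.096/-0.190 → slack +1.707/-1.028; half-tol=0.143, Σhalf²=0.394437
  -G: nom -44.900 → Σnom=-71.140; wc +0.419/-0.405 → slack +2.126/-1.433; half-tol=0.412, Σhalf²=0.564181
  +H: nom +40.300 → Σnom=-30.840; wc +0.120/-0.190 → slack +2.246/-1.623; half-tol=0.155, Σhalf²=0.588206
Nominal = -30.840. Worst-case = [-30.840 - 1.623, -30.840 + 2.246] = [-32.463, -28.594]. RSS = √0.588206 = 0.767.

nominal=-30.840 wc=[-32.463,-28.594] rss=0.767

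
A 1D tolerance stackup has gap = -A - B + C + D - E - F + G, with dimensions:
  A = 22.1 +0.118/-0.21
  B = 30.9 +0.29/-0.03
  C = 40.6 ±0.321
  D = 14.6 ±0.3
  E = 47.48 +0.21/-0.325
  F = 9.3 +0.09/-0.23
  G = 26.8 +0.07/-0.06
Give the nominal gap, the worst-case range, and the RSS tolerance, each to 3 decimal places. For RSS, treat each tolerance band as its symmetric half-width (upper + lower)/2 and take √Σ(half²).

Stack each dimension's contribution:
  -A: nom -22.100 → Σnom=-22.100; wc +0.210/-0.118 → slack +0.210/-0.118; half-tol=0.164, Σhalf²=0.026896
  -B: nom -30.900 → Σnom=-53.000; wc +0.030/-0.290 → slack +0.240/-0.408; half-tol=0.160, Σhalf²=0.052496
  +C: nom +40.600 → Σnom=-12.400; wc +0.321/-0.321 → slack +0.561/-0.729; half-tol=0.321, Σhalf²=0.155537
  +D: nom +14.600 → Σnom=2.200; wc +0.300/-0.300 → slack +0.861/-1.029; half-tol=0.300, Σhalf²=0.245537
  -E: nom -47.480 → Σnom=-45.280; wc +0.325/-0.210 → slack +1.186/-1.239; half-tol=0.268, Σhalf²=0.317093
  -F: nom -9.300 → Σnom=-54.580; wc +0.230/-0.090 → slack +1.416/-1.329; half-tol=0.160, Σhalf²=0.342693
  +G: nom +26.800 → Σnom=-27.780; wc +0.070/-0.060 → slack +1.486/-1.389; half-tol=0.065, Σhalf²=0.346918
Nominal = -27.780. Worst-case = [-27.780 - 1.389, -27.780 + 1.486] = [-29.169, -26.294]. RSS = √0.346918 = 0.589.

nominal=-27.780 wc=[-29.169,-26.294] rss=0.589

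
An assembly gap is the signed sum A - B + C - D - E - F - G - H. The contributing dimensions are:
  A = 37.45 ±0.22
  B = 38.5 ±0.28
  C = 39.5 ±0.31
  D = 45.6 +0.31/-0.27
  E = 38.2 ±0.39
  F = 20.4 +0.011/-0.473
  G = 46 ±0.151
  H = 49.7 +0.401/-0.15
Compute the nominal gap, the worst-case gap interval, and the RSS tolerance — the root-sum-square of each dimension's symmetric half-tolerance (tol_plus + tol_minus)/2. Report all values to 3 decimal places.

Stack each dimension's contribution:
  +A: nom +37.450 → Σnom=37.450; wc +0.220/-0.220 → slack +0.220/-0.220; half-tol=0.220, Σhalf²=0.048400
  -B: nom -38.500 → Σnom=-1.050; wc +0.280/-0.280 → slack +0.500/-0.500; half-tol=0.280, Σhalf²=0.126800
  +C: nom +39.500 → Σnom=38.450; wc +0.310/-0.310 → slack +0.810/-0.810; half-tol=0.310, Σhalf²=0.222900
  -D: nom -45.600 → Σnom=-7.150; wc +0.270/-0.310 → slack +1.080/-1.120; half-tol=0.290, Σhalf²=0.307000
  -E: nom -38.200 → Σnom=-45.350; wc +0.390/-0.390 → slack +1.470/-1.510; half-tol=0.390, Σhalf²=0.459100
  -F: nom -20.400 → Σnom=-65.750; wc +0.473/-0.011 → slack +1.943/-1.521; half-tol=0.242, Σhalf²=0.517664
  -G: nom -46.000 → Σnom=-111.750; wc +0.151/-0.151 → slack +2.094/-1.672; half-tol=0.151, Σhalf²=0.540465
  -H: nom -49.700 → Σnom=-161.450; wc +0.150/-0.401 → slack +2.244/-2.073; half-tol=0.276, Σhalf²=0.616365
Nominal = -161.450. Worst-case = [-161.450 - 2.073, -161.450 + 2.244] = [-163.523, -159.206]. RSS = √0.616365 = 0.785.

nominal=-161.450 wc=[-163.523,-159.206] rss=0.785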